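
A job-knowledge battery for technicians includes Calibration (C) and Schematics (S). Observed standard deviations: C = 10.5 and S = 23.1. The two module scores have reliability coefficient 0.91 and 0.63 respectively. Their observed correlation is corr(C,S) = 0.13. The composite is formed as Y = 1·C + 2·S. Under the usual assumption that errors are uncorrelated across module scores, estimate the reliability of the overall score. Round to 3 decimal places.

0.663

Var(Y) = 10.5² + 2²·23.1² + 2·[2·10.5·23.1·0.13] = 2244.69 + 126.126 = 2370.82.
Under uncorrelated errors the observed covariances equal the true-score covariances, so only the own-variance terms attenuate.
True-score variance = [10.5²·0.91 + 2²·23.1²·0.63] + 126.126 = 1445.02 + 126.126 = 1571.15.
Reliability = 1571.15 / 2370.82 = 0.663.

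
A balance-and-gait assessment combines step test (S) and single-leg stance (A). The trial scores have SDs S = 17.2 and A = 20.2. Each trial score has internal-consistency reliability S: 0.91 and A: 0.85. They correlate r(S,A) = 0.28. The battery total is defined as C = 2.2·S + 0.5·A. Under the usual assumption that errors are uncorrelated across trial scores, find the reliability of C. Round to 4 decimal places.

0.9175

Var(C) = 2.2²·17.2² + 0.5²·20.2² + 2·[1.1·17.2·20.2·0.28] = 1533.88 + 214.023 = 1747.9.
Under uncorrelated errors the observed covariances equal the true-score covariances, so only the own-variance terms attenuate.
True-score variance = [2.2²·17.2²·0.91 + 0.5²·20.2²·0.85] + 214.023 = 1389.71 + 214.023 = 1603.73.
Reliability = 1603.73 / 1747.9 = 0.9175.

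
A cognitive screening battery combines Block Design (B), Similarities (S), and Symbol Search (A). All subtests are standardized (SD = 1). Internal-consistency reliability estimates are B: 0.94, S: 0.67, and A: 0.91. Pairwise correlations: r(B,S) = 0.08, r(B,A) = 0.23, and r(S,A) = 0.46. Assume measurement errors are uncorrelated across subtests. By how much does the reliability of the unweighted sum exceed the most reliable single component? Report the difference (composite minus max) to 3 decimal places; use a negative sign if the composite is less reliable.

-0.046

Var(sum) = 3 + 1.54 = 4.54; true-score variance = 2.52 + 1.54 = 4.06; composite reliability = 0.8943.
Max component reliability = 0.9400.
Difference = 0.8943 − 0.9400 = -0.046.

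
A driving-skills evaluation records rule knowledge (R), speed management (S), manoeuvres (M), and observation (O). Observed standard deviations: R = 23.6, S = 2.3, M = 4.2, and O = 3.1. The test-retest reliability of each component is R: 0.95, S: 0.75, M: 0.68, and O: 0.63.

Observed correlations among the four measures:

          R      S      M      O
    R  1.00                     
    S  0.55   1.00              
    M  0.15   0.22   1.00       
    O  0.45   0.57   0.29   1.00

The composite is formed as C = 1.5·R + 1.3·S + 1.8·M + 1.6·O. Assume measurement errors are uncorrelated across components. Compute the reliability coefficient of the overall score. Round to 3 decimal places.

Var(C) = 1.5²·23.6² + 1.3²·2.3² + 1.8²·4.2² + 1.6²·3.1² + 2·[1.95·23.6·2.3·0.55 + 2.7·23.6·4.2·0.15 + 2.4·23.6·3.1·0.45 + 2.34·2.3·4.2·0.22 + 2.08·2.3·3.1·0.57 + 2.88·4.2·3.1·0.29] = 1343.86 + 403.345 = 1747.2.
With uncorrelated errors the cross-covariances are all true-score covariance, so they carry over unchanged; only the diagonal terms shrink to ρᵢσᵢ².
True-score variance = [1.5²·23.6²·0.95 + 1.3²·2.3²·0.75 + 1.8²·4.2²·0.68 + 1.6²·3.1²·0.63] + 403.345 = 1251.57 + 403.345 = 1654.92.
Reliability = 1654.92 / 1747.2 = 0.947.

0.947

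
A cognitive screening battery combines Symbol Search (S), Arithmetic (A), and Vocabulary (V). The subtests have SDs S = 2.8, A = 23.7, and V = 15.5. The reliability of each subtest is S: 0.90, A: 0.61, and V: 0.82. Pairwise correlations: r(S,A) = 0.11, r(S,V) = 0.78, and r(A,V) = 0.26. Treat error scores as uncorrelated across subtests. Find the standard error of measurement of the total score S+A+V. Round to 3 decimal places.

16.220

Var(total) = 809.78 + 273.325 = 1083.11.
True-score variance = 546.692 + 273.325 = 820.017, so reliability = 0.7571.
Error variance = 1083.11 − 820.017 = 263.088; SEM = √263.088 = 16.220.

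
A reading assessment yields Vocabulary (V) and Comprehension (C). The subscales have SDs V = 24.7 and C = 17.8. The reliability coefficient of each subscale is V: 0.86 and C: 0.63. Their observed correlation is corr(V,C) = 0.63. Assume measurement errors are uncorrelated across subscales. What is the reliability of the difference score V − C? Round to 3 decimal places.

Var(V−C) = 24.7² + 17.8² − 2·24.7·17.8·0.63 = 926.93 − 553.972 = 372.958.
With uncorrelated errors the cross-covariances are all true-score covariance, so they carry over unchanged; only the diagonal terms shrink to ρᵢσᵢ².
True-score variance = [24.7²·0.86 + 17.8²·0.63] − 553.972 = 724.287 − 553.972 = 170.315.
Reliability = 170.315 / 372.958 = 0.457.

0.457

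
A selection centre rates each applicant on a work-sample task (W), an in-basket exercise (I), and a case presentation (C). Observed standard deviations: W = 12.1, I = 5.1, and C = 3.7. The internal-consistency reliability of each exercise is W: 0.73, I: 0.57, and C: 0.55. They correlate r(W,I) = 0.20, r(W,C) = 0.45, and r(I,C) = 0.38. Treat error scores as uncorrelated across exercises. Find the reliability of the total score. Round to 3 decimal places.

Var(W+I+C) = 12.1² + 5.1² + 3.7² + 2·[12.1·5.1·0.20 + 12.1·3.7·0.45 + 5.1·3.7·0.38] = 186.11 + 79.3182 = 265.428.
Because errors are independent across components, Cov(Tᵢ,Tⱼ) = Cov(Xᵢ,Xⱼ); the off-diagonal part of the true-score variance is the same as above.
True-score variance = [12.1²·0.73 + 5.1²·0.57 + 3.7²·0.55] + 79.3182 = 129.234 + 79.3182 = 208.553.
Reliability = 208.553 / 265.428 = 0.786.

0.786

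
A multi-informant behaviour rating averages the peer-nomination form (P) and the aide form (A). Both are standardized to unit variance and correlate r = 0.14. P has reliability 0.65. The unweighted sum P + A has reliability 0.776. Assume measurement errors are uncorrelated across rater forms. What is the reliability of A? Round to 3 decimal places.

0.839

Var(P+A) = 2 + 2·0.14 = 2.280.
True-score variance = ρ_P + ρ_A + 2·0.14, so 0.776 = (0.65 + ρ_A + 0.28) / 2.280.
ρ_A = 0.776·2.280 − 0.65 − 0.28 = 0.839.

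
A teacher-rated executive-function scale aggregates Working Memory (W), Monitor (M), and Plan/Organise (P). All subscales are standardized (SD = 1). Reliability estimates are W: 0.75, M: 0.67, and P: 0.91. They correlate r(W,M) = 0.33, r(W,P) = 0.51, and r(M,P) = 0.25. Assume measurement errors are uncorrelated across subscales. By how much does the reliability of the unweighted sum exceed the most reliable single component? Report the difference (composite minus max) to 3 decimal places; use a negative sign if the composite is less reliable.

-0.039

Var(sum) = 3 + 2.18 = 5.18; true-score variance = 2.33 + 2.18 = 4.51; composite reliability = 0.8707.
Max component reliability = 0.9100.
Difference = 0.8707 − 0.9100 = -0.039.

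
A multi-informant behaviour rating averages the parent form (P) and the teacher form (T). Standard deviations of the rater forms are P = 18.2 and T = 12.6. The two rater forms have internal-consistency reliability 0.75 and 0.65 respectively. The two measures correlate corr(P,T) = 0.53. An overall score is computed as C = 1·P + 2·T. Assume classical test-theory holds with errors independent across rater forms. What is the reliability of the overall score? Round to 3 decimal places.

Var(C) = 18.2² + 2²·12.6² + 2·[2·18.2·12.6·0.53] = 966.28 + 486.158 = 1452.44.
Under uncorrelated errors the observed covariances equal the true-score covariances, so only the own-variance terms attenuate.
True-score variance = [18.2²·0.75 + 2²·12.6²·0.65] + 486.158 = 661.206 + 486.158 = 1147.36.
Reliability = 1147.36 / 1452.44 = 0.790.

0.790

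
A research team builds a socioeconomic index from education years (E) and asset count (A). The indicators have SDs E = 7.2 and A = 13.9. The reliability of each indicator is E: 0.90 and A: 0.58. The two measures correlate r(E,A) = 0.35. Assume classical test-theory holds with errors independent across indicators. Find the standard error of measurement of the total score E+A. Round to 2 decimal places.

9.29

Var(total) = 245.05 + 70.056 = 315.106.
True-score variance = 158.718 + 70.056 = 228.774, so reliability = 0.7260.
Error variance = 315.106 − 228.774 = 86.3322; SEM = √86.3322 = 9.29.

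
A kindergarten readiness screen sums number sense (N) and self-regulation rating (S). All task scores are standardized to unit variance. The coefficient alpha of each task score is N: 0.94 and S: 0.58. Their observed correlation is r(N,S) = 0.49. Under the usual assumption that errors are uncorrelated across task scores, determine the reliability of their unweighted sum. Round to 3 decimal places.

0.839

Var(N+S) = 2 + 2·[0.49] = 2 + 0.98 = 2.98.
Under uncorrelated errors the observed covariances equal the true-score covariances, so only the own-variance terms attenuate.
True-score variance = [0.94 + 0.58] + 0.98 = 1.52 + 0.98 = 2.5.
Reliability = 2.5 / 2.98 = 0.839.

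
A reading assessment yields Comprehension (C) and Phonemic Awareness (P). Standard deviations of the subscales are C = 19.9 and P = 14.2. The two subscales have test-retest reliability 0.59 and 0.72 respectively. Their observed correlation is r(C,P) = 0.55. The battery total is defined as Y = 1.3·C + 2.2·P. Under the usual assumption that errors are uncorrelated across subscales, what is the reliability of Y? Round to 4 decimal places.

0.7839

Var(Y) = 1.3²·19.9² + 2.2²·14.2² + 2·[2.86·19.9·14.2·0.55] = 1645.19 + 888.997 = 2534.19.
Under uncorrelated errors the observed covariances equal the true-score covariances, so only the own-variance terms attenuate.
True-score variance = [1.3²·19.9²·0.59 + 2.2²·14.2²·0.72] + 888.997 = 1097.54 + 888.997 = 1986.53.
Reliability = 1986.53 / 2534.19 = 0.7839.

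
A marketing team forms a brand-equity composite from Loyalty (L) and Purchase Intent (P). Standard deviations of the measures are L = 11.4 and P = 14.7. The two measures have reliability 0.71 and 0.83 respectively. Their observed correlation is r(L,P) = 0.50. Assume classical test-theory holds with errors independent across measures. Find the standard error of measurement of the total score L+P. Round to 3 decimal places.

Var(total) = 346.05 + 167.58 = 513.63.
True-score variance = 271.626 + 167.58 = 439.206, so reliability = 0.8551.
Error variance = 513.63 − 439.206 = 74.4237; SEM = √74.4237 = 8.627.

8.627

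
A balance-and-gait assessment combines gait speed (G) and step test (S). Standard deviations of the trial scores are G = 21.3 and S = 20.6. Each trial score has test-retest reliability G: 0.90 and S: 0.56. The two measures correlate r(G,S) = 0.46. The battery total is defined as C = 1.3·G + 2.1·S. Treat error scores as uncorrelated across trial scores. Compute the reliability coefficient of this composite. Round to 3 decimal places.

0.759

Var(C) = 1.3²·21.3² + 2.1²·20.6² + 2·[2.73·21.3·20.6·0.46] = 2638.16 + 1102.04 = 3740.2.
With uncorrelated errors the cross-covariances are all true-score covariance, so they carry over unchanged; only the diagonal terms shrink to ρᵢσᵢ².
True-score variance = [1.3²·21.3²·0.90 + 2.1²·20.6²·0.56] + 1102.04 = 1738.06 + 1102.04 = 2840.1.
Reliability = 2840.1 / 3740.2 = 0.759.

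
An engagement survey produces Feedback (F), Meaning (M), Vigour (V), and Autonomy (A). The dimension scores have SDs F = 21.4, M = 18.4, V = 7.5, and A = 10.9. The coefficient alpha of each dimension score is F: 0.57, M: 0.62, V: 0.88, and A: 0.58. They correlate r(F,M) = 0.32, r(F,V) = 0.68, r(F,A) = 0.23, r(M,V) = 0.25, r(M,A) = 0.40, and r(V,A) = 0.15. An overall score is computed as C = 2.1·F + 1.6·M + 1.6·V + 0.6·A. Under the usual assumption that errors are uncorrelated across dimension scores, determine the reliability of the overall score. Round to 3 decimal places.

Var(C) = 2.1²·21.4² + 1.6²·18.4² + 1.6²·7.5² + 0.6²·10.9² + 2·[3.36·21.4·18.4·0.32 + 3.36·21.4·7.5·0.68 + 1.26·21.4·10.9·0.23 + 2.56·18.4·7.5·0.25 + 0.96·18.4·10.9·0.40 + 0.96·7.5·10.9·0.15] = 3073.09 + 2069.57 = 5142.66.
Because errors are independent across components, Cov(Tᵢ,Tⱼ) = Cov(Xᵢ,Xⱼ); the off-diagonal part of the true-score variance is the same as above.
True-score variance = [2.1²·21.4²·0.57 + 1.6²·18.4²·0.62 + 1.6²·7.5²·0.88 + 0.6²·10.9²·0.58] + 2069.57 = 1840.06 + 2069.57 = 3909.64.
Reliability = 3909.64 / 5142.66 = 0.760.

0.760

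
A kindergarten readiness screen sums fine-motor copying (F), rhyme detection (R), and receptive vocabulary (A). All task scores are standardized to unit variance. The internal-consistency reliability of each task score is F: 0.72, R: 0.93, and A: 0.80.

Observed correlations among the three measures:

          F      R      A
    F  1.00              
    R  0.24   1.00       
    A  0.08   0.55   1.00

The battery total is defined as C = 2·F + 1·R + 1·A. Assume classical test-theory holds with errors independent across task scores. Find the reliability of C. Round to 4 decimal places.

Var(C) = 2² + 1 + 1 + 2·[2·0.24 + 2·0.08 + 0.55] = 6 + 2.38 = 8.38.
With uncorrelated errors the cross-covariances are all true-score covariance, so they carry over unchanged; only the diagonal terms shrink to ρᵢσᵢ².
True-score variance = [2²·0.72 + 0.93 + 0.80] + 2.38 = 4.61 + 2.38 = 6.99.
Reliability = 6.99 / 8.38 = 0.8341.

0.8341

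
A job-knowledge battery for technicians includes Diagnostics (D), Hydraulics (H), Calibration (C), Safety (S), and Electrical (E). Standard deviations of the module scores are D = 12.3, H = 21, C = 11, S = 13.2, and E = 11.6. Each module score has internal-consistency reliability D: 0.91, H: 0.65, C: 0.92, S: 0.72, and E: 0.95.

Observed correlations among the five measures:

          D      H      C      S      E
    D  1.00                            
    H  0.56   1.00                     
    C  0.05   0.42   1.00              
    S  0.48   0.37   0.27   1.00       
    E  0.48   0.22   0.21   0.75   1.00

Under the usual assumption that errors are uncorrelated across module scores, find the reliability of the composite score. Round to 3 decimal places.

0.906

Var(D+H+C+S+E) = 12.3² + 21² + 11² + 13.2² + 11.6² + 2·[12.3·21·0.56 + 12.3·11·0.05 + 12.3·13.2·0.48 + 12.3·11.6·0.48 + 21·11·0.42 + 21·13.2·0.37 + 21·11.6·0.22 + 11·13.2·0.27 + 11·11.6·0.21 + 13.2·11.6·0.75] = 1022.09 + 1463.7 = 2485.79.
With uncorrelated errors the cross-covariances are all true-score covariance, so they carry over unchanged; only the diagonal terms shrink to ρᵢσᵢ².
True-score variance = [12.3²·0.91 + 21²·0.65 + 11²·0.92 + 13.2²·0.72 + 11.6²·0.95] + 1463.7 = 788.929 + 1463.7 = 2252.63.
Reliability = 2252.63 / 2485.79 = 0.906.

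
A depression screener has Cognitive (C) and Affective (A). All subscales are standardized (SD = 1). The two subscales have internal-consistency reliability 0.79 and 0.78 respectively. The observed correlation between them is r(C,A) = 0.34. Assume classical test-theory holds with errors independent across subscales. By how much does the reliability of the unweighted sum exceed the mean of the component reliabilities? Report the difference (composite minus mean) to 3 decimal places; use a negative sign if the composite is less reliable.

0.055

Var(sum) = 2 + 0.68 = 2.68; true-score variance = 1.57 + 0.68 = 2.25; composite reliability = 0.8396.
Mean component reliability = 0.7850.
Difference = 0.8396 − 0.7850 = 0.055.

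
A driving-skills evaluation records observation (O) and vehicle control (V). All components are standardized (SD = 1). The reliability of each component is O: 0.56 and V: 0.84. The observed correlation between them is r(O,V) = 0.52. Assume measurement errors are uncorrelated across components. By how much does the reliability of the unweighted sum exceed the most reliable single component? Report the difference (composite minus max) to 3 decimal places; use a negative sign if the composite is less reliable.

-0.037

Var(sum) = 2 + 1.04 = 3.04; true-score variance = 1.4 + 1.04 = 2.44; composite reliability = 0.8026.
Max component reliability = 0.8400.
Difference = 0.8026 − 0.8400 = -0.037.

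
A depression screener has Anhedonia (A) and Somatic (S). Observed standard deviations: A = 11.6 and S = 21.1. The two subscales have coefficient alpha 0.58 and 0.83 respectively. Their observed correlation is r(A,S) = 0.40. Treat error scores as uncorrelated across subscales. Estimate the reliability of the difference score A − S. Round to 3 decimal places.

0.656

Var(A−S) = 11.6² + 21.1² − 2·11.6·21.1·0.40 = 579.77 − 195.808 = 383.962.
Because errors are independent across components, Cov(Tᵢ,Tⱼ) = Cov(Xᵢ,Xⱼ); the off-diagonal part of the true-score variance is the same as above.
True-score variance = [11.6²·0.58 + 21.1²·0.83] − 195.808 = 447.569 − 195.808 = 251.761.
Reliability = 251.761 / 383.962 = 0.656.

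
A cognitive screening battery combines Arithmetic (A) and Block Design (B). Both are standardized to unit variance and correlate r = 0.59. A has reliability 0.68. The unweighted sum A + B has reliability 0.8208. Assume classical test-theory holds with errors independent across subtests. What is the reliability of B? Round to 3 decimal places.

0.750

Var(A+B) = 2 + 2·0.59 = 3.180.
True-score variance = ρ_A + ρ_B + 2·0.59, so 0.8208 = (0.68 + ρ_B + 1.18) / 3.180.
ρ_B = 0.8208·3.180 − 0.68 − 1.18 = 0.750.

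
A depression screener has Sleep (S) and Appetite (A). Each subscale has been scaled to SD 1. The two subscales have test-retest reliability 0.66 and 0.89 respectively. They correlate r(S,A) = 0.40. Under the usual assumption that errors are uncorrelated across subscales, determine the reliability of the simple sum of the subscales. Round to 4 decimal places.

0.8393

Var(S+A) = 2 + 2·[0.40] = 2 + 0.8 = 2.8.
Under uncorrelated errors the observed covariances equal the true-score covariances, so only the own-variance terms attenuate.
True-score variance = [0.66 + 0.89] + 0.8 = 1.55 + 0.8 = 2.35.
Reliability = 2.35 / 2.8 = 0.8393.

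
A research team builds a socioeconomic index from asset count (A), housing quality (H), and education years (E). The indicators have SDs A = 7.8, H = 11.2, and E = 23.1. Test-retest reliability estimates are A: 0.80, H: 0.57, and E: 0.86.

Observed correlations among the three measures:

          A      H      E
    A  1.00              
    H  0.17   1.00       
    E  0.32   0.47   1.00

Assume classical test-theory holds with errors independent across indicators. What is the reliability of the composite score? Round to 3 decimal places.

Var(A+H+E) = 7.8² + 11.2² + 23.1² + 2·[7.8·11.2·0.17 + 7.8·23.1·0.32 + 11.2·23.1·0.47] = 719.89 + 388.214 = 1108.1.
Under uncorrelated errors the observed covariances equal the true-score covariances, so only the own-variance terms attenuate.
True-score variance = [7.8²·0.80 + 11.2²·0.57 + 23.1²·0.86] + 388.214 = 579.077 + 388.214 = 967.292.
Reliability = 967.292 / 1108.1 = 0.873.

0.873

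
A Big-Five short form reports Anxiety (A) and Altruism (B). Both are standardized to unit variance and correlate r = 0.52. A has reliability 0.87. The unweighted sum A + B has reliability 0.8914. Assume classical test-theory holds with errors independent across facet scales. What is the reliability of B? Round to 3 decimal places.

0.800

Var(A+B) = 2 + 2·0.52 = 3.040.
True-score variance = ρ_A + ρ_B + 2·0.52, so 0.8914 = (0.87 + ρ_B + 1.04) / 3.040.
ρ_B = 0.8914·3.040 − 0.87 − 1.04 = 0.800.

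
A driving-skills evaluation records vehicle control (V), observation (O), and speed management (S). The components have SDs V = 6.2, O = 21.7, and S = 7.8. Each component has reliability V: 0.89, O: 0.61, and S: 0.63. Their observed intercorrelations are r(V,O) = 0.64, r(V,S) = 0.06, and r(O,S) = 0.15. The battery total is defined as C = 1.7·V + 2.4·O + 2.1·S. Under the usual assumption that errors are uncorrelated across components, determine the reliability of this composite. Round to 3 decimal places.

0.713

Var(C) = 1.7²·6.2² + 2.4²·21.7² + 2.1²·7.8² + 2·[4.08·6.2·21.7·0.64 + 3.57·6.2·7.8·0.06 + 5.04·21.7·7.8·0.15] = 3091.72 + 979.26 = 4070.98.
Under uncorrelated errors the observed covariances equal the true-score covariances, so only the own-variance terms attenuate.
True-score variance = [1.7²·6.2²·0.89 + 2.4²·21.7²·0.61 + 2.1²·7.8²·0.63] + 979.26 = 1922.42 + 979.26 = 2901.68.
Reliability = 2901.68 / 4070.98 = 0.713.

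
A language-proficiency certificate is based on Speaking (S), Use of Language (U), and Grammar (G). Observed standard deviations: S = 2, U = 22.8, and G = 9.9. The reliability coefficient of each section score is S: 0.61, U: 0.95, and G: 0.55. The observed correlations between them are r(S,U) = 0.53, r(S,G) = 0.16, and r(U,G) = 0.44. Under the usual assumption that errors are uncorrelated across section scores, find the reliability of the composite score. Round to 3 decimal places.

Var(S+U+G) = 2² + 22.8² + 9.9² + 2·[2·22.8·0.53 + 2·9.9·0.16 + 22.8·9.9·0.44] = 621.85 + 253.306 = 875.156.
With uncorrelated errors the cross-covariances are all true-score covariance, so they carry over unchanged; only the diagonal terms shrink to ρᵢσᵢ².
True-score variance = [2²·0.61 + 22.8²·0.95 + 9.9²·0.55] + 253.306 = 550.193 + 253.306 = 803.499.
Reliability = 803.499 / 875.156 = 0.918.

0.918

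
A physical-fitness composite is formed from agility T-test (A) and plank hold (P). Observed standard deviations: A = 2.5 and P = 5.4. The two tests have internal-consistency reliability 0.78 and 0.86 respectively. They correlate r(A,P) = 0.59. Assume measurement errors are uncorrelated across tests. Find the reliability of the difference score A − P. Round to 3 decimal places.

0.720

Var(A−P) = 2.5² + 5.4² − 2·2.5·5.4·0.59 = 35.41 − 15.93 = 19.48.
With uncorrelated errors the cross-covariances are all true-score covariance, so they carry over unchanged; only the diagonal terms shrink to ρᵢσᵢ².
True-score variance = [2.5²·0.78 + 5.4²·0.86] − 15.93 = 29.9526 − 15.93 = 14.0226.
Reliability = 14.0226 / 19.48 = 0.720.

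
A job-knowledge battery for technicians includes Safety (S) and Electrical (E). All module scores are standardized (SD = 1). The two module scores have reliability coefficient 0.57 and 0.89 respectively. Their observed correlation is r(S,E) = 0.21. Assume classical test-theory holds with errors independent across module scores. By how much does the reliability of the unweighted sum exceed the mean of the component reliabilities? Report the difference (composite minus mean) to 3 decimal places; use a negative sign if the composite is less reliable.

0.047

Var(sum) = 2 + 0.42 = 2.42; true-score variance = 1.46 + 0.42 = 1.88; composite reliability = 0.7769.
Mean component reliability = 0.7300.
Difference = 0.7769 − 0.7300 = 0.047.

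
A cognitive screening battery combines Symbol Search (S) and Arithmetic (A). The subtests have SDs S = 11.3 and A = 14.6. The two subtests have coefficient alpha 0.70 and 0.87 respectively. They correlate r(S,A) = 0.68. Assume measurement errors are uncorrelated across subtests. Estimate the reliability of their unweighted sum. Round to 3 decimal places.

0.883

Var(S+A) = 11.3² + 14.6² + 2·[11.3·14.6·0.68] = 340.85 + 224.373 = 565.223.
Because errors are independent across components, Cov(Tᵢ,Tⱼ) = Cov(Xᵢ,Xⱼ); the off-diagonal part of the true-score variance is the same as above.
True-score variance = [11.3²·0.70 + 14.6²·0.87] + 224.373 = 274.832 + 224.373 = 499.205.
Reliability = 499.205 / 565.223 = 0.883.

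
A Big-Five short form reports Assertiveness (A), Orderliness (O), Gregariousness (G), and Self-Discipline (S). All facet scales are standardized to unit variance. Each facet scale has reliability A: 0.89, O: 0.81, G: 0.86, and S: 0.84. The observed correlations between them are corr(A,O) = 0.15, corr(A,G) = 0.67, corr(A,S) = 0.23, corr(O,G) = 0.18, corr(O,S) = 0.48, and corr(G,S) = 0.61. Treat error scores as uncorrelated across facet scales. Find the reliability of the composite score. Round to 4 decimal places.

Var(A+O+G+S) = 4 + 2·[0.15 + 0.67 + 0.23 + 0.18 + 0.48 + 0.61] = 4 + 4.64 = 8.64.
Under uncorrelated errors the observed covariances equal the true-score covariances, so only the own-variance terms attenuate.
True-score variance = [0.89 + 0.81 + 0.86 + 0.84] + 4.64 = 3.4 + 4.64 = 8.04.
Reliability = 8.04 / 8.64 = 0.9306.

0.9306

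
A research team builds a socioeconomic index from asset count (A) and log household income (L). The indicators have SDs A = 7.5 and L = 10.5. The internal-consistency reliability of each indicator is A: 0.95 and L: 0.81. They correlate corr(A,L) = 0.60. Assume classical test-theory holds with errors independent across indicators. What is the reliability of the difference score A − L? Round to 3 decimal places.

Var(A−L) = 7.5² + 10.5² − 2·7.5·10.5·0.60 = 166.5 − 94.5 = 72.
Under uncorrelated errors the observed covariances equal the true-score covariances, so only the own-variance terms attenuate.
True-score variance = [7.5²·0.95 + 10.5²·0.81] − 94.5 = 142.74 − 94.5 = 48.24.
Reliability = 48.24 / 72 = 0.670.

0.670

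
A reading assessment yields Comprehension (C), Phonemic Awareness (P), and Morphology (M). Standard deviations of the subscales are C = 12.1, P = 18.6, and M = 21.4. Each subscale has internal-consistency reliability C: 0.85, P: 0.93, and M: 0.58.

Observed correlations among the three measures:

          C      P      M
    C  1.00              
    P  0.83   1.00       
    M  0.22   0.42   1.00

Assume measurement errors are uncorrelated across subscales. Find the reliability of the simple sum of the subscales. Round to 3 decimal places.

0.865

Var(C+P+M) = 12.1² + 18.6² + 21.4² + 2·[12.1·18.6·0.83 + 12.1·21.4·0.22 + 18.6·21.4·0.42] = 950.33 + 821.887 = 1772.22.
Because errors are independent across components, Cov(Tᵢ,Tⱼ) = Cov(Xᵢ,Xⱼ); the off-diagonal part of the true-score variance is the same as above.
True-score variance = [12.1²·0.85 + 18.6²·0.93 + 21.4²·0.58] + 821.887 = 711.808 + 821.887 = 1533.69.
Reliability = 1533.69 / 1772.22 = 0.865.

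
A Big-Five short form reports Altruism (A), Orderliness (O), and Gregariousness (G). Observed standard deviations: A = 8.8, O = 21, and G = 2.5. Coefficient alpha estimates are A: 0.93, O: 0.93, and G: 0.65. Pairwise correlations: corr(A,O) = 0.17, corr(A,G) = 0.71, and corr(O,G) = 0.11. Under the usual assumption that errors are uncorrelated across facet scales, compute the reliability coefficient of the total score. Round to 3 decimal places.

0.939

Var(A+O+G) = 8.8² + 21² + 2.5² + 2·[8.8·21·0.17 + 8.8·2.5·0.71 + 21·2.5·0.11] = 524.69 + 105.622 = 630.312.
With uncorrelated errors the cross-covariances are all true-score covariance, so they carry over unchanged; only the diagonal terms shrink to ρᵢσᵢ².
True-score variance = [8.8²·0.93 + 21²·0.93 + 2.5²·0.65] + 105.622 = 486.212 + 105.622 = 591.834.
Reliability = 591.834 / 630.312 = 0.939.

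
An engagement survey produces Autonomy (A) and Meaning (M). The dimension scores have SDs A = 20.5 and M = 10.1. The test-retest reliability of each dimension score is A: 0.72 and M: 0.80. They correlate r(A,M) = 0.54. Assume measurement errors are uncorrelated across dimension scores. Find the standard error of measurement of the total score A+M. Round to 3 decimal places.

11.750

Var(total) = 522.26 + 223.614 = 745.874.
True-score variance = 384.188 + 223.614 = 607.802, so reliability = 0.8149.
Error variance = 745.874 − 607.802 = 138.072; SEM = √138.072 = 11.750.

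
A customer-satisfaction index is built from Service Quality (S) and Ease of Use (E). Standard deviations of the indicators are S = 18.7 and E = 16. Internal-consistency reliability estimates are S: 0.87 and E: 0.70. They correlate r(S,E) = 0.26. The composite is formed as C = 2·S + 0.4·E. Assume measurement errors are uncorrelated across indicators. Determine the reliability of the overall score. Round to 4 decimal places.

0.8759

Var(C) = 2²·18.7² + 0.4²·16² + 2·[0.8·18.7·16·0.26] = 1439.72 + 124.467 = 1564.19.
Because errors are independent across components, Cov(Tᵢ,Tⱼ) = Cov(Xᵢ,Xⱼ); the off-diagonal part of the true-score variance is the same as above.
True-score variance = [2²·18.7²·0.87 + 0.4²·16²·0.70] + 124.467 = 1245.59 + 124.467 = 1370.06.
Reliability = 1370.06 / 1564.19 = 0.8759.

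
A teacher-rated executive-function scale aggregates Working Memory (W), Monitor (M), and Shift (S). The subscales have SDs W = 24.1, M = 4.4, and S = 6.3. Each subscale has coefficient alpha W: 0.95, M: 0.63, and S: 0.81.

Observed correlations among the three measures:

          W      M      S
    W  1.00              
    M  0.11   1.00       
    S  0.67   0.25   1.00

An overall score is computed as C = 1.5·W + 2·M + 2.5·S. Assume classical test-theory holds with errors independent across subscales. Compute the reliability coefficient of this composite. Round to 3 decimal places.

Var(C) = 1.5²·24.1² + 2²·4.4² + 2.5²·6.3² + 2·[3·24.1·4.4·0.11 + 3.75·24.1·6.3·0.67 + 5·4.4·6.3·0.25] = 1632.33 + 902.232 = 2534.56.
With uncorrelated errors the cross-covariances are all true-score covariance, so they carry over unchanged; only the diagonal terms shrink to ρᵢσᵢ².
True-score variance = [1.5²·24.1²·0.95 + 2²·4.4²·0.63 + 2.5²·6.3²·0.81] + 902.232 = 1491.2 + 902.232 = 2393.43.
Reliability = 2393.43 / 2534.56 = 0.944.

0.944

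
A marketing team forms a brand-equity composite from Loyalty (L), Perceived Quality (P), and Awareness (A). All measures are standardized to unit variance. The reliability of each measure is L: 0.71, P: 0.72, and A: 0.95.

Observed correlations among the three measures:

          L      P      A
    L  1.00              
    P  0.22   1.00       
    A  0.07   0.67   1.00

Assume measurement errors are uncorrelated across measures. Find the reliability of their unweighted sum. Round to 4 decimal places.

0.8740

Var(L+P+A) = 3 + 2·[0.22 + 0.07 + 0.67] = 3 + 1.92 = 4.92.
Under uncorrelated errors the observed covariances equal the true-score covariances, so only the own-variance terms attenuate.
True-score variance = [0.71 + 0.72 + 0.95] + 1.92 = 2.38 + 1.92 = 4.3.
Reliability = 4.3 / 4.92 = 0.8740.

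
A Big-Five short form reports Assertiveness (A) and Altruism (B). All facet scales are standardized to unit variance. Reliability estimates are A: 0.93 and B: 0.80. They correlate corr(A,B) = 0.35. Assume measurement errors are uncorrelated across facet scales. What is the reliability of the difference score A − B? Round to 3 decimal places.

Var(A−B) = 1 + 1 − 2·0.35 = 2 − 0.7 = 1.3.
Because errors are independent across components, Cov(Tᵢ,Tⱼ) = Cov(Xᵢ,Xⱼ); the off-diagonal part of the true-score variance is the same as above.
True-score variance = [0.93 + 0.80] − 0.7 = 1.73 − 0.7 = 1.03.
Reliability = 1.03 / 1.3 = 0.792.

0.792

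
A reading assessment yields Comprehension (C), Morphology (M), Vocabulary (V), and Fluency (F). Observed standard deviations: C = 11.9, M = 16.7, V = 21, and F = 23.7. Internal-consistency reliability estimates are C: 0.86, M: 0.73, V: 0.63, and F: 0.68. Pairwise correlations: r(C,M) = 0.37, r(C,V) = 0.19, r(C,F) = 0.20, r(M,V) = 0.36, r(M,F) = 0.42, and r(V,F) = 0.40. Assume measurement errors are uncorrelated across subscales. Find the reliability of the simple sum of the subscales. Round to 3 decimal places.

0.841

Var(C+M+V+F) = 11.9² + 16.7² + 21² + 23.7² + 2·[11.9·16.7·0.37 + 11.9·21·0.19 + 11.9·23.7·0.20 + 16.7·21·0.36 + 16.7·23.7·0.42 + 21·23.7·0.40] = 1423.19 + 1337.96 = 2761.15.
With uncorrelated errors the cross-covariances are all true-score covariance, so they carry over unchanged; only the diagonal terms shrink to ρᵢσᵢ².
True-score variance = [11.9²·0.86 + 16.7²·0.73 + 21²·0.63 + 23.7²·0.68] + 1337.96 = 985.153 + 1337.96 = 2323.12.
Reliability = 2323.12 / 2761.15 = 0.841.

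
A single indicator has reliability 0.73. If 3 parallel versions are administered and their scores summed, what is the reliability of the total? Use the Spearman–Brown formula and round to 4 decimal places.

0.8902

ρ_k = kρ / (1 + (k−1)ρ) = 3·0.73 / (1 + 2·0.73) = 2.190 / 2.460 = 0.8902.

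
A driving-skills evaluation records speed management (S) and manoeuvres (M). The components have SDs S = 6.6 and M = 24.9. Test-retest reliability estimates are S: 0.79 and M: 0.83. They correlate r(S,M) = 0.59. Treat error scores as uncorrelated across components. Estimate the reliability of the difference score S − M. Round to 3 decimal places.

Var(S−M) = 6.6² + 24.9² − 2·6.6·24.9·0.59 = 663.57 − 193.921 = 469.649.
Because errors are independent across components, Cov(Tᵢ,Tⱼ) = Cov(Xᵢ,Xⱼ); the off-diagonal part of the true-score variance is the same as above.
True-score variance = [6.6²·0.79 + 24.9²·0.83] − 193.921 = 549.021 − 193.921 = 355.099.
Reliability = 355.099 / 469.649 = 0.756.

0.756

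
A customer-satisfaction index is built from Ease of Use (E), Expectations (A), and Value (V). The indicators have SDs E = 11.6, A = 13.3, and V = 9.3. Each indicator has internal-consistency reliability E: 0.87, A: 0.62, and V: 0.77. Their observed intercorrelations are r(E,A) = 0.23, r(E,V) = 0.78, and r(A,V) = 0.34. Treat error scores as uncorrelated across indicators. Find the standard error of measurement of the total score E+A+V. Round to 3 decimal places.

Var(total) = 397.94 + 323.371 = 721.311.
True-score variance = 293.336 + 323.371 = 616.707, so reliability = 0.8550.
Error variance = 721.311 − 616.707 = 104.604; SEM = √104.604 = 10.228.

10.228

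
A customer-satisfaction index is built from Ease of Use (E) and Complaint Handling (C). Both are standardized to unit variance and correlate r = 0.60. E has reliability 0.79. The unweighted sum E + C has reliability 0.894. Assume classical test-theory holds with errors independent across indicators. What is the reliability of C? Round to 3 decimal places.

0.871

Var(E+C) = 2 + 2·0.60 = 3.200.
True-score variance = ρ_E + ρ_C + 2·0.60, so 0.894 = (0.79 + ρ_C + 1.20) / 3.200.
ρ_C = 0.894·3.200 − 0.79 − 1.20 = 0.871.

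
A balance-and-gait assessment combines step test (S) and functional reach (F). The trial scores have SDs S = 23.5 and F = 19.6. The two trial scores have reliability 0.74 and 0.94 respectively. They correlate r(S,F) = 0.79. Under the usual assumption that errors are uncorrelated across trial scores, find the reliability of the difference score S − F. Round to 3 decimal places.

0.201

Var(S−F) = 23.5² + 19.6² − 2·23.5·19.6·0.79 = 936.41 − 727.748 = 208.662.
Because errors are independent across components, Cov(Tᵢ,Tⱼ) = Cov(Xᵢ,Xⱼ); the off-diagonal part of the true-score variance is the same as above.
True-score variance = [23.5²·0.74 + 19.6²·0.94] − 727.748 = 769.775 − 727.748 = 42.0274.
Reliability = 42.0274 / 208.662 = 0.201.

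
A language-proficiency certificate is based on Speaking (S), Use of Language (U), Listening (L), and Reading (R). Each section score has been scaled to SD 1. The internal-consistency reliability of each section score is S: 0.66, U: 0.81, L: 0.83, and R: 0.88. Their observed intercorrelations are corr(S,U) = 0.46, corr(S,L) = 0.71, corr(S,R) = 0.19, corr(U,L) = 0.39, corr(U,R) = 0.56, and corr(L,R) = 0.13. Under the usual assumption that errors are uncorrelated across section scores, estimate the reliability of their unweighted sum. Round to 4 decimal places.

Var(S+U+L+R) = 4 + 2·[0.46 + 0.71 + 0.19 + 0.39 + 0.56 + 0.13] = 4 + 4.88 = 8.88.
Because errors are independent across components, Cov(Tᵢ,Tⱼ) = Cov(Xᵢ,Xⱼ); the off-diagonal part of the true-score variance is the same as above.
True-score variance = [0.66 + 0.81 + 0.83 + 0.88] + 4.88 = 3.18 + 4.88 = 8.06.
Reliability = 8.06 / 8.88 = 0.9077.

0.9077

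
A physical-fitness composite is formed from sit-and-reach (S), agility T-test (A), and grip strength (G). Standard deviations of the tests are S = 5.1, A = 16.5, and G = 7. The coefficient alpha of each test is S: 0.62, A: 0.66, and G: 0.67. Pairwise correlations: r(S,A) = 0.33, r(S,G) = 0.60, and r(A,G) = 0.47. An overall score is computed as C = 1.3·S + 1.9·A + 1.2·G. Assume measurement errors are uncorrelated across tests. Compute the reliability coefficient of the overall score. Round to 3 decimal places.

Var(C) = 1.3²·5.1² + 1.9²·16.5² + 1.2²·7² + 2·[2.47·5.1·16.5·0.33 + 1.56·5.1·7·0.60 + 2.28·16.5·7·0.47] = 1097.34 + 451.551 = 1548.89.
Under uncorrelated errors the observed covariances equal the true-score covariances, so only the own-variance terms attenuate.
True-score variance = [1.3²·5.1²·0.62 + 1.9²·16.5²·0.66 + 1.2²·7²·0.67] + 451.551 = 723.191 + 451.551 = 1174.74.
Reliability = 1174.74 / 1548.89 = 0.758.

0.758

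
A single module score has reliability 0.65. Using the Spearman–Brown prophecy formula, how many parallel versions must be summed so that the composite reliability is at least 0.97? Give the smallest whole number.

18

k ≥ ρ*(1−ρ₁)/(ρ₁(1−ρ*)) = 0.97·0.35 / (0.65·0.03) = 17.410.
Smallest integer k = 18.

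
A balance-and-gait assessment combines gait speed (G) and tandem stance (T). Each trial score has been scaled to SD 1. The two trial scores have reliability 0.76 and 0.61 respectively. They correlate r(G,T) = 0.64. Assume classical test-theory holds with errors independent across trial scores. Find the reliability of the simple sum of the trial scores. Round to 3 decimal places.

0.808

Var(G+T) = 2 + 2·[0.64] = 2 + 1.28 = 3.28.
With uncorrelated errors the cross-covariances are all true-score covariance, so they carry over unchanged; only the diagonal terms shrink to ρᵢσᵢ².
True-score variance = [0.76 + 0.61] + 1.28 = 1.37 + 1.28 = 2.65.
Reliability = 2.65 / 3.28 = 0.808.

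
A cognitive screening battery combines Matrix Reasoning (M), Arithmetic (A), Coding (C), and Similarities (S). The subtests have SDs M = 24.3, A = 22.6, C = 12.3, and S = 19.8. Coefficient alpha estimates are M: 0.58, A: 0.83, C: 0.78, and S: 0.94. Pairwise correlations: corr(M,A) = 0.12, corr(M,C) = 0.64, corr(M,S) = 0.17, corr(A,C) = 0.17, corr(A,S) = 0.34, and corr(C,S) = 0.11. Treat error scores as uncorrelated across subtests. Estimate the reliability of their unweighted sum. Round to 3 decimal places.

0.859

Var(M+A+C+S) = 24.3² + 22.6² + 12.3² + 19.8² + 2·[24.3·22.6·0.12 + 24.3·12.3·0.64 + 24.3·19.8·0.17 + 22.6·12.3·0.17 + 22.6·19.8·0.34 + 12.3·19.8·0.11] = 1644.58 + 1130.35 = 2774.93.
With uncorrelated errors the cross-covariances are all true-score covariance, so they carry over unchanged; only the diagonal terms shrink to ρᵢσᵢ².
True-score variance = [24.3²·0.58 + 22.6²·0.83 + 12.3²·0.78 + 19.8²·0.94] + 1130.35 = 1252.94 + 1130.35 = 2383.29.
Reliability = 2383.29 / 2774.93 = 0.859.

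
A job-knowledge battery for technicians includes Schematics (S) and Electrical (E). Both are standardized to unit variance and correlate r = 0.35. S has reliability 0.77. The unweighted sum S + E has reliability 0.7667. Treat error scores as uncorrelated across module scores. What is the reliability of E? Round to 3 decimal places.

Var(S+E) = 2 + 2·0.35 = 2.700.
True-score variance = ρ_S + ρ_E + 2·0.35, so 0.7667 = (0.77 + ρ_E + 0.70) / 2.700.
ρ_E = 0.7667·2.700 − 0.77 − 0.70 = 0.600.

0.600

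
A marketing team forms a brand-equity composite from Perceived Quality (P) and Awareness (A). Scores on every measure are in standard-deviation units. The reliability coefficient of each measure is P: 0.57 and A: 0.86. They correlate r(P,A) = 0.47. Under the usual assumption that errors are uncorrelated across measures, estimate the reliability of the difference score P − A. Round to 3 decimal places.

Var(P−A) = 1 + 1 − 2·0.47 = 2 − 0.94 = 1.06.
With uncorrelated errors the cross-covariances are all true-score covariance, so they carry over unchanged; only the diagonal terms shrink to ρᵢσᵢ².
True-score variance = [0.57 + 0.86] − 0.94 = 1.43 − 0.94 = 0.49.
Reliability = 0.49 / 1.06 = 0.462.

0.462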